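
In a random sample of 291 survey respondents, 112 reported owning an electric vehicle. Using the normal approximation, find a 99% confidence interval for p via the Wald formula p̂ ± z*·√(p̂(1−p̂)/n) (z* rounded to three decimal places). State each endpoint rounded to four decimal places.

(0.3114, 0.4584)

Sample proportion p̂ = 112/291 = 0.38488.
SE(p̂) = √(0.38488·0.61512/291) = 0.028523.
For 99% confidence, z* = 2.576.
Margin of error: 2.576 × 0.028523 = 0.07348.
Interval: 0.38488 ± 0.07348 → (0.3114, 0.4584).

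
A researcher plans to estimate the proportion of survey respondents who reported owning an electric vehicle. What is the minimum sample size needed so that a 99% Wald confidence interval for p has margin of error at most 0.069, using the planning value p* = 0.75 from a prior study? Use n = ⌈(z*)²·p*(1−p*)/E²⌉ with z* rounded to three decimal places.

n = 262

z* = 2.576 at the 99% level.
p*(1−p*) = 0.75·0.25 = 0.1875.
(z*)²·p*(1−p*)/E² = 6.635776·0.1875/0.004761 = 261.333.
Rounding up, n = 262.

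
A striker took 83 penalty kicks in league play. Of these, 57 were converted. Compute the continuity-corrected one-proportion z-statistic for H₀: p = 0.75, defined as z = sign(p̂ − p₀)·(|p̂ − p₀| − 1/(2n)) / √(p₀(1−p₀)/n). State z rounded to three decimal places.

p̂ = 57/83 = 0.68675. p̂ − p₀ = -0.063253.
1/(2n) = 0.006024.
Corrected numerator: |-0.063253| − 0.006024 = 0.057229.
Under H₀, SE = √(p₀(1−p₀)/n) = √(0.75·0.25/83) = √0.002259036 = 0.047529.
z = −0.057229/0.047529 = -1.204.

z = -1.204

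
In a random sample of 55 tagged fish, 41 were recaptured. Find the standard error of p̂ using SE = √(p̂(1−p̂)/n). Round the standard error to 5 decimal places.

SE = 0.05874

p̂ = 41/55 = 0.74545.
p̂(1−p̂) = 0.189754.
Dividing by n and taking the root: √0.003450073 = 0.05874.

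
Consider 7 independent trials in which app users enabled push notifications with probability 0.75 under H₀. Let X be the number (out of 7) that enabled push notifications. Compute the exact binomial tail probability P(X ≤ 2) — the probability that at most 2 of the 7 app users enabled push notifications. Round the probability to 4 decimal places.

X is binomial with n = 7 and p = 0.75.
P(X ≤ 2) = C(7,0)·0.75^0·0.25^7 + C(7,1)·0.75^1·0.25^6 + C(7,2)·0.75^2·0.25^5.
= 0.000061 + 0.001282 + 0.011536 = 0.0129.

P = 0.0129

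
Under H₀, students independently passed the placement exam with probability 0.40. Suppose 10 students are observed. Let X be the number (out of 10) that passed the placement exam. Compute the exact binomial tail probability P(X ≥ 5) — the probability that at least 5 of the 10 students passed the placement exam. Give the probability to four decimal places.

P = 0.3669

X ~ Binomial(n=10, p=0.40).
P(X ≥ 5) = Σ_{j=5}^{10} C(10,j)·0.40^j·0.60^{10−j}.
= 0.200658 + 0.111477 + 0.042467 + 0.010617 + 0.001573 + 0.000105 = 0.3669.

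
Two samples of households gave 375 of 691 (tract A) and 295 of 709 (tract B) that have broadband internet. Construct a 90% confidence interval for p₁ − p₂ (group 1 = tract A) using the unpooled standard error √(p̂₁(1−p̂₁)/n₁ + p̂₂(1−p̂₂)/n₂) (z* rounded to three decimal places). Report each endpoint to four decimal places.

(0.0830, 0.1702)

p̂₁ = 375/691 = 0.54269, p̂₂ = 295/709 = 0.41608; p̂₁ − p̂₂ = 0.12661.
Unpooled SE = √(p̂₁(1−p̂₁)/n₁ + p̂₂(1−p̂₂)/n₂) = √(0.000359157 + 0.000342676) = 0.026492.
The 90% critical value is z* = 1.645. Margin = 1.645·0.026492 = 0.04358.
So the interval runs from 0.0830 to 0.1702.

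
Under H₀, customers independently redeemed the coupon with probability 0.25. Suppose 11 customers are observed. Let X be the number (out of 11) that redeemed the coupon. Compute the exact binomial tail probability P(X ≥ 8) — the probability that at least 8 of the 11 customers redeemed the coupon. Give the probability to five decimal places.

X is binomial with n = 11 and p = 0.25.
P(X ≥ 8) = C(11,8)·0.25^8·0.75^3 + C(11,9)·0.25^9·0.75^2 + C(11,10)·0.25^10·0.75^1 + C(11,11)·0.25^11·0.75^0.
= 0.001062 + 0.000118 + 0.000008 + 0.000000 = 0.00119.

P = 0.00119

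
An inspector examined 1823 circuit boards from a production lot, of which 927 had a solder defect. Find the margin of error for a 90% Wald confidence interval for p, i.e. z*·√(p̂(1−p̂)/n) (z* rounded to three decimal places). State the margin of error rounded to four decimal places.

ME = 0.0193

Sample proportion p̂ = 927/1823 = 0.50850.
SE(p̂) = √(0.50850·0.49150/1823) = 0.011709.
For 90% confidence, z* = 1.645.
ME = 1.645·0.011709 = 0.0193.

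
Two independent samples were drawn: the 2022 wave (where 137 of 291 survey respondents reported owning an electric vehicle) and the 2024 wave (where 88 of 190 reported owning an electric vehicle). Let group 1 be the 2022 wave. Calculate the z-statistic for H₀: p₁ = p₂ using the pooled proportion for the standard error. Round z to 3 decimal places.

z = 0.164

Sample proportions: p̂₁ = 137/291 = 0.47079 and p̂₂ = 88/190 = 0.46316.
Pooling: p̂ = 225/481 = 0.46778.
SE = √[p̂(1−p̂)(1/n₁+1/n₂)] = √[0.46778·0.53222·(1/291+1/190)] ≈ 0.046539.
z = (p̂₁ − p̂₂)/SE = (0.47079 − 0.46316)/0.046539 = 0.00763/0.046539 = 0.164.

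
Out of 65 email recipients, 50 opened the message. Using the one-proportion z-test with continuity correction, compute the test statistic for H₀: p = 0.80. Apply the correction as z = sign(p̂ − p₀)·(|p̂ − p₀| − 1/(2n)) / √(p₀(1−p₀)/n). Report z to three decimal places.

z = -0.465

Sample proportion p̂ = 50/65 = 0.76923. p̂ − p₀ = -0.030769.
Continuity correction 1/(2n) = 1/130 = 0.007692.
Corrected numerator: |-0.030769| − 0.007692 = 0.023077.
SE₀ = √(0.80·0.20/65) = 0.049614.
z = −0.023077/0.049614 = -0.465.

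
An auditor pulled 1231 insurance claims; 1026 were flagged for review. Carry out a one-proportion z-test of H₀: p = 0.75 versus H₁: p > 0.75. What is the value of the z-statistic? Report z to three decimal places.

z = 6.763

The sample proportion is 1026/1231 = 0.83347.
Null standard error: √(0.75·0.25/1231) = √0.000152315 = 0.012342.
z = (0.83347 − 0.75)/0.012342 = 0.08347/0.012342 = 6.763.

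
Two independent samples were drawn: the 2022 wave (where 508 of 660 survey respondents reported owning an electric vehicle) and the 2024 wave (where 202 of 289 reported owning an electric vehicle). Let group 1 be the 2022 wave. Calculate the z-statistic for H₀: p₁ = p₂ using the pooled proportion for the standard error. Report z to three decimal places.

z = 2.310

p̂₁ = 508/660 = 0.76970, p̂₂ = 202/289 = 0.69896.
Pooled p̂ = (508+202)/(660+289) = 710/949 = 0.74816.
SE = √[p̂(1−p̂)(1/n₁+1/n₂)] = √[0.74816·0.25184·(1/660+1/289)] ≈ 0.030618.
z = 0.07074/0.030618 = 2.310.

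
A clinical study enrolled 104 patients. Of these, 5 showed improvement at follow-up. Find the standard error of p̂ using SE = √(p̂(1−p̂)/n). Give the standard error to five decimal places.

Sample proportion p̂ = 5/104 = 0.04808.
p̂(1−p̂) = 0.04808·0.95192 = 0.045768.
SE = √(0.045768/104) = 0.02098.

SE = 0.02098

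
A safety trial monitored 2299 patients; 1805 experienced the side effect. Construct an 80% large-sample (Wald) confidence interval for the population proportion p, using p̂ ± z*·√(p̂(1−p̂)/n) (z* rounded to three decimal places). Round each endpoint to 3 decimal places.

(0.774, 0.796)

The sample proportion is 1805/2299 = 0.78512.
Standard error of p̂: √(0.168704/2299) = √0.000073382 = 0.008566.
z* = 1.282 at the 80% level.
Margin = 1.282·0.008566 = 0.01098.
Interval: 0.78512 ± 0.01098 → (0.774, 0.796).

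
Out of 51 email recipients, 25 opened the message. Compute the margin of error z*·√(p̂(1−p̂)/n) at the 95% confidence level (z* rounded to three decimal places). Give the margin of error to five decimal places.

The sample proportion is 25/51 = 0.49020.
Standard error of p̂: √(0.249904/51) = √0.004900076 = 0.070001.
For 95% confidence, z* = 1.960.
ME = 1.960·0.070001 = 0.13720.

ME = 0.13720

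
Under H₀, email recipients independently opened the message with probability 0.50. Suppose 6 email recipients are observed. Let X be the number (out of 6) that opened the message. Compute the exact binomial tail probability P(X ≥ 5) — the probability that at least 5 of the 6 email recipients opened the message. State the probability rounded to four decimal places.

P = 0.1094

X is binomial with n = 6 and p = 0.50.
P(X ≥ 5) = C(6,5)·0.50^5·0.50^1 + C(6,6)·0.50^6·0.50^0.
= 0.093750 + 0.015625 = 0.1094.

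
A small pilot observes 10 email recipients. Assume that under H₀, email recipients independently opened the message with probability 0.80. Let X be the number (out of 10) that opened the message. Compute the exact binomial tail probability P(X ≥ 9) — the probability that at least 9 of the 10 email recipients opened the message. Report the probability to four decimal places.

X is binomial with n = 10 and p = 0.80.
P(X ≥ 9) = C(10,9)·0.80^9·0.20^1 + C(10,10)·0.80^10·0.20^0.
= 0.268435 + 0.107374 = 0.3758.

P = 0.3758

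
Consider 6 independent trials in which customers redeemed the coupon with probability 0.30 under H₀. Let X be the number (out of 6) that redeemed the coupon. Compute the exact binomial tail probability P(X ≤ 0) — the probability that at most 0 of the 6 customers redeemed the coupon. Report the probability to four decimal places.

P = 0.1176

X ~ Binomial(n=6, p=0.30).
P(X ≤ 0) = C(6,0)·0.30^0·0.70^6.
= 0.117649 = 0.1176.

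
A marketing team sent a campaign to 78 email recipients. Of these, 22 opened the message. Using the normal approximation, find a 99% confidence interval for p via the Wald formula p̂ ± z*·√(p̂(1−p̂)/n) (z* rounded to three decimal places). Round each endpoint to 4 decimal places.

p̂ = 22/78 = 0.28205.
SE(p̂) = √(0.28205·0.71795/78) = 0.050952.
For 99% confidence, z* = 2.576.
Margin = 2.576·0.050952 = 0.13125.
Interval: 0.28205 ± 0.13125 → (0.1508, 0.4133).

(0.1508, 0.4133)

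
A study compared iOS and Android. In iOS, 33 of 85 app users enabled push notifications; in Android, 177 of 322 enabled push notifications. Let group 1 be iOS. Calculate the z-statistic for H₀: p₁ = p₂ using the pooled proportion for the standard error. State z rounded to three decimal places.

z = -2.649

p̂₁ = 33/85 = 0.38824, p̂₂ = 177/322 = 0.54969.
Pooled p̂ = (33+177)/(85+322) = 210/407 = 0.51597.
Pooled SE = √[0.2497449·0.01487030] ≈ 0.060941.
z = (p̂₁ − p̂₂)/SE = (0.38824 − 0.54969)/0.060941 = -0.16145/0.060941 = -2.649.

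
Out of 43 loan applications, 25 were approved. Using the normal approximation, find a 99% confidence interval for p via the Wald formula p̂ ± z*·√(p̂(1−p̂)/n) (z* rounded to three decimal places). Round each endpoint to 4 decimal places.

(0.3876, 0.7752)

p̂ = 25/43 = 0.58140.
SE = √(p̂(1−p̂)/n) = √(0.243375/43) = 0.075232.
z* = 2.576 at the 99% level.
Margin = 2.576·0.075232 = 0.19380.
CI: 0.58140 ± 0.19380 = (0.3876, 0.7752).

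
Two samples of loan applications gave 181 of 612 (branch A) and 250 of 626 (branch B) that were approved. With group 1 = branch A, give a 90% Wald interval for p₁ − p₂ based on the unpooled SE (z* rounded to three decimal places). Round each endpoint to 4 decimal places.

p̂₁ = 181/612 = 0.29575, p̂₂ = 250/626 = 0.39936; p̂₁ − p̂₂ = -0.10361.
Unpooled SE = √(p̂₁(1−p̂₁)/n₁ + p̂₂(1−p̂₂)/n₂) = √(0.000340331 + 0.000383182) = 0.026898.
z* = 1.645 at the 90% level. Margin = 1.645·0.026898 = 0.04425.
CI: -0.10361 ± 0.04425 = (-0.1479, -0.0594).

(-0.1479, -0.0594)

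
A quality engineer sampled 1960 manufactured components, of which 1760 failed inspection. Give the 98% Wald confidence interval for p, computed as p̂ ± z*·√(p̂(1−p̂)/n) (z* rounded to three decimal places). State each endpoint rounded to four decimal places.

The sample proportion is 1760/1960 = 0.89796.
SE(p̂) = √(0.89796·0.10204/1960) = 0.006837.
For 98% confidence, z* = 2.326.
Margin of error: 2.326 × 0.006837 = 0.01590.
Interval: 0.89796 ± 0.01590 → (0.8821, 0.9139).

(0.8821, 0.9139)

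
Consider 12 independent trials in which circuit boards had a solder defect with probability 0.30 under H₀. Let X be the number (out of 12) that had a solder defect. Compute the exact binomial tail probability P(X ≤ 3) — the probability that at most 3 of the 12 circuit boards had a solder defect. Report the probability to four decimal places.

P = 0.4925

X ~ Binomial(n=12, p=0.30).
P(X ≤ 3) = C(12,0)·0.30^0·0.70^12 + C(12,1)·0.30^1·0.70^11 + C(12,2)·0.30^2·0.70^10 + C(12,3)·0.30^3·0.70^9.
= 0.013841 + 0.071184 + 0.167790 + 0.239700 = 0.4925.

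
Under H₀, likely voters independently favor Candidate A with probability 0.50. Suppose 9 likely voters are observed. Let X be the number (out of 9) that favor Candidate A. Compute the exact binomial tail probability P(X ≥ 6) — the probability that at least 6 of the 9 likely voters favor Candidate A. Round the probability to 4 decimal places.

X ~ Binomial(n=9, p=0.50).
P(X ≥ 6) = C(9,6)·0.50^6·0.50^3 + C(9,7)·0.50^7·0.50^2 + C(9,8)·0.50^8·0.50^1 + C(9,9)·0.50^9·0.50^0.
= 0.164062 + 0.070312 + 0.017578 + 0.001953 = 0.2539.

P = 0.2539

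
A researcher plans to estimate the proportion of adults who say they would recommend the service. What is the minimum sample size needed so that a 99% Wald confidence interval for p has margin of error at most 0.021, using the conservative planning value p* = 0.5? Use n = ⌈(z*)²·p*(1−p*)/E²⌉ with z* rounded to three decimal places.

The 99% critical value is z* = 2.576.
p*(1−p*) = 0.2500.
Required n before rounding: 6.635776 × 0.2500 / 0.021² = 3761.778.
⌈3761.778⌉ = 3762.

n = 3762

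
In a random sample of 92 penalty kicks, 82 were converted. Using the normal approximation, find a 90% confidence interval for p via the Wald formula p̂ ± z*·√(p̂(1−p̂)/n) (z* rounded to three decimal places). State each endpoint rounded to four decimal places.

The sample proportion is 82/92 = 0.89130.
SE(p̂) = √(0.89130·0.10870/92) = 0.032451.
For 90% confidence, z* = 1.645.
Margin = 1.645·0.032451 = 0.05338.
So the interval runs from 0.8379 to 0.9447.

(0.8379, 0.9447)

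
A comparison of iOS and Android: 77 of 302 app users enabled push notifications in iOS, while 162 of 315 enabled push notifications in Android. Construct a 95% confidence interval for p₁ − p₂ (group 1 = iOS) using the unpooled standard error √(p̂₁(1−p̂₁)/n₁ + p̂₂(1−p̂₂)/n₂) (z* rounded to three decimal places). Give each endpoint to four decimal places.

p̂₁ = 0.25497, p̂₂ = 0.51429, so the observed difference is -0.25932.
Unpooled SE = √(p̂₁(1−p̂₁)/n₁ + p̂₂(1−p̂₂)/n₂) = √(0.000629003 + 0.000793003) = 0.037709.
z* = 1.960 at the 95% level. Margin = 1.960·0.037709 = 0.07391.
Interval: -0.25932 ± 0.07391 → (-0.3332, -0.1854).

(-0.3332, -0.1854)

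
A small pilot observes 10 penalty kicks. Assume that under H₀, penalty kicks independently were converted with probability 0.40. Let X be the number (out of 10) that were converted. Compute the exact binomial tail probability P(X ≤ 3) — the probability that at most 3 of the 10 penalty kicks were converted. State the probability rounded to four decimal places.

P = 0.3823

X ~ Binomial(n=10, p=0.40).
P(X ≤ 3) = C(10,0)·0.40^0·0.60^10 + C(10,1)·0.40^1·0.60^9 + C(10,2)·0.40^2·0.60^8 + C(10,3)·0.40^3·0.60^7.
= 0.006047 + 0.040311 + 0.120932 + 0.214991 = 0.3823.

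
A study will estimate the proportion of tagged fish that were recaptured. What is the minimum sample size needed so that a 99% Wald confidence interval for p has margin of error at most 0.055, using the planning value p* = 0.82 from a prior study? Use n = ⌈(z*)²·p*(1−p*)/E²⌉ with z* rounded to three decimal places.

For 99% confidence, z* = 2.576.
p*(1−p*) = 0.1476.
Required n before rounding: 6.635776 × 0.1476 / 0.055² = 323.782.
Rounding up, n = 324.

n = 324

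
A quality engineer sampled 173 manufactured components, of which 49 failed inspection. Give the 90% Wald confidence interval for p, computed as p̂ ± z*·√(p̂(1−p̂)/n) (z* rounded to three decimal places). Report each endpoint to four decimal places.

(0.2269, 0.3396)

Sample proportion p̂ = 49/173 = 0.28324.
SE = √(p̂(1−p̂)/n) = √(0.203014/173) = 0.034256.
The 90% critical value is z* = 1.645.
Margin of error: 1.645 × 0.034256 = 0.05635.
CI: 0.28324 ± 0.05635 = (0.2269, 0.3396).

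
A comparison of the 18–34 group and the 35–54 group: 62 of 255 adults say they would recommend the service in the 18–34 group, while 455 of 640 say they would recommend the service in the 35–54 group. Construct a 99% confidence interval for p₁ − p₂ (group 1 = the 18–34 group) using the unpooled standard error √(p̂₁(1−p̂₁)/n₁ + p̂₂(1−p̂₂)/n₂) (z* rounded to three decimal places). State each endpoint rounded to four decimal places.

(-0.5510, -0.3846)

p̂₁ = 62/255 = 0.24314, p̂₂ = 455/640 = 0.71094; p̂₁ − p̂₂ = -0.46780.
SE = √(0.000721653 + 0.000321102) = √0.001042755 = 0.032292.
z* = 2.576 at the 99% level. Margin = 2.576·0.032292 = 0.08318.
Interval: -0.46780 ± 0.08318 → (-0.5510, -0.3846).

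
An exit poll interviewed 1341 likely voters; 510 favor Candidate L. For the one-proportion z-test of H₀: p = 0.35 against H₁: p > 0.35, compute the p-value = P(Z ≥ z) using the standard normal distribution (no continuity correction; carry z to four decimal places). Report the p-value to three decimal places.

p-value = 0.010

The sample proportion is 510/1341 = 0.38031.
Null standard error: √(0.35·0.65/1341) = √0.000169650 = 0.013025.
Test statistic (full precision, shown to 4 dp): z = (510/1341 − 0.35)/SE₀ ≈ 2.3273.
From the standard normal, P(Z ≥ z) = 0.010.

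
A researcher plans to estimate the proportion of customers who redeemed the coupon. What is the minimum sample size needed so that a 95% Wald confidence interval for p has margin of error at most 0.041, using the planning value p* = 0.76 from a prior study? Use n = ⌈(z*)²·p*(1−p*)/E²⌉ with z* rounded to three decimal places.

For 95% confidence, z* = 1.960.
p*(1−p*) = 0.1824.
Required n before rounding: 3.841600 × 0.1824 / 0.041² = 416.840.
⌈416.840⌉ = 417.

n = 417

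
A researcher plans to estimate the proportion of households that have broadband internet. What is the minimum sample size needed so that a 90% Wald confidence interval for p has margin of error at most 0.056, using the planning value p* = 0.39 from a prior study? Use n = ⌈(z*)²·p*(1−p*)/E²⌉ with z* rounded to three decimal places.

n = 206

The 90% critical value is z* = 1.645.
p*(1−p*) = 0.39·0.61 = 0.2379.
Required n before rounding: 2.706025 × 0.2379 / 0.056² = 205.282.
⌈205.282⌉ = 206.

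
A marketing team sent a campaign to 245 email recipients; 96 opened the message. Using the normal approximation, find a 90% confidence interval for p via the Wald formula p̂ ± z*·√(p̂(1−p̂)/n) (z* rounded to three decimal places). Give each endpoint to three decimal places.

p̂ = 96/245 = 0.39184.
Standard error of p̂: √(0.238301/245) = √0.000972656 = 0.031187.
z* = 1.645 at the 90% level.
Margin = 1.645·0.031187 = 0.05130.
Interval: 0.39184 ± 0.05130 → (0.341, 0.443).

(0.341, 0.443)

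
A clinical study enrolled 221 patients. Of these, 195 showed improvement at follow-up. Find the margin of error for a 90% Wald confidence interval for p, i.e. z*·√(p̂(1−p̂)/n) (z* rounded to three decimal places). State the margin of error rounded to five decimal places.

p̂ = 195/221 = 0.88235.
SE = √(p̂(1−p̂)/n) = √(0.103806/221) = 0.021673.
z* = 1.645 at the 90% level.
ME = 1.645·0.021673 = 0.03565.

ME = 0.03565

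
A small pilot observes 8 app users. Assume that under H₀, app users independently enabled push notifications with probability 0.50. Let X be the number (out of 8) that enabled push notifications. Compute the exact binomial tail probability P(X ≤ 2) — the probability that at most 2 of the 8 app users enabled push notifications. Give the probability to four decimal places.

X is binomial with n = 8 and p = 0.50.
P(X ≤ 2) = C(8,0)·0.50^0·0.50^8 + C(8,1)·0.50^1·0.50^7 + C(8,2)·0.50^2·0.50^6.
= 0.003906 + 0.031250 + 0.109375 = 0.1445.

P = 0.1445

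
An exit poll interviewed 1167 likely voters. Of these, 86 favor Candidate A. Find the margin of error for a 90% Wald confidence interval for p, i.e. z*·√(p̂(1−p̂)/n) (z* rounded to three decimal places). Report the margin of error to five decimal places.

Sample proportion p̂ = 86/1167 = 0.07369.
SE = √(p̂(1−p̂)/n) = √(0.068263/1167) = 0.007648.
z* = 1.645 at the 90% level.
So ME = 0.01258.

ME = 0.01258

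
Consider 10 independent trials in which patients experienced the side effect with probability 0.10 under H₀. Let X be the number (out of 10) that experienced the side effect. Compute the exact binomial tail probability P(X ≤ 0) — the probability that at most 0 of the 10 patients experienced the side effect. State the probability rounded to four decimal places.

P = 0.3487

X ~ Binomial(n=10, p=0.10).
P(X ≤ 0) = C(10,0)·0.10^0·0.90^10.
= 0.348678 = 0.3487.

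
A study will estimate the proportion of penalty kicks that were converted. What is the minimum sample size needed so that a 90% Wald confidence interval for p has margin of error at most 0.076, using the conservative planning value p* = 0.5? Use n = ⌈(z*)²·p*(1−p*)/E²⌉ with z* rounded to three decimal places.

The 90% critical value is z* = 1.645.
p*(1−p*) = 0.2500.
(z*)²·p*(1−p*)/E² = 2.706025·0.2500/0.005776 = 117.124.
Rounding up, n = 118.

n = 118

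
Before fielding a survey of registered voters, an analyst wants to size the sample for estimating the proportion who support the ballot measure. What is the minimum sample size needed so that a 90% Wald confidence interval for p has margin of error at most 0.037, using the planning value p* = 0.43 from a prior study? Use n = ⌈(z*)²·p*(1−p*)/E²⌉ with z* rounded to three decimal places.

z* = 1.645 at the 90% level.
p*(1−p*) = 0.2451.
Required n before rounding: 2.706025 × 0.2451 / 0.037² = 484.475.
Rounding up, n = 485.

n = 485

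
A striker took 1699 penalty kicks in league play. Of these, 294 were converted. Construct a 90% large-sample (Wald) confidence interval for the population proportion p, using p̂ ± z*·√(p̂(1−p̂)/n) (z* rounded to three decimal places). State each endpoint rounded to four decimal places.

The sample proportion is 294/1699 = 0.17304.
SE(p̂) = √(0.17304·0.82696/1699) = 0.009177.
For 90% confidence, z* = 1.645.
Margin = 1.645·0.009177 = 0.01510.
Interval: 0.17304 ± 0.01510 → (0.1579, 0.1881).

(0.1579, 0.1881)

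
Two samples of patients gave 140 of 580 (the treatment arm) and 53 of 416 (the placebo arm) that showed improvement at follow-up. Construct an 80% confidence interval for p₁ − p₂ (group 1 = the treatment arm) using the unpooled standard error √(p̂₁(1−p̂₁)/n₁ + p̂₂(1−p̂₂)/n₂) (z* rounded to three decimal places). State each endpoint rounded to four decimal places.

p̂₁ = 140/580 = 0.24138, p̂₂ = 53/416 = 0.12740; p̂₁ − p̂₂ = 0.11398.
SE = √(0.000315716 + 0.000267241) = √0.000582957 = 0.024144.
The 80% critical value is z* = 1.282. Margin = 1.282·0.024144 = 0.03095.
CI: 0.11398 ± 0.03095 = (0.0830, 0.1449).

(0.0830, 0.1449)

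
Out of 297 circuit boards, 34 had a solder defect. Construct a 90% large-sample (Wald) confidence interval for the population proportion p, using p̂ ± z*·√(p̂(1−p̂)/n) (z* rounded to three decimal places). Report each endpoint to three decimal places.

Sample proportion p̂ = 34/297 = 0.11448.
SE(p̂) = √(0.11448·0.88552/297) = 0.018475.
For 90% confidence, z* = 1.645.
Margin of error: 1.645 × 0.018475 = 0.03039.
So the interval runs from 0.084 to 0.145.

(0.084, 0.145)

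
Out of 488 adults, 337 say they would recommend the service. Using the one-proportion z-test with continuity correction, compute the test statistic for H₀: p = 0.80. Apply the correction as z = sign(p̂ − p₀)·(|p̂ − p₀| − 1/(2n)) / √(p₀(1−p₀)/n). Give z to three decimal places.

z = -5.987

The sample proportion is 337/488 = 0.69057. p̂ − p₀ = -0.109426.
1/(2n) = 0.001025.
Corrected numerator: |-0.109426| − 0.001025 = 0.108401.
SE₀ = √(0.80·0.20/488) = 0.018107.
z = −0.108401/0.018107 = -5.987.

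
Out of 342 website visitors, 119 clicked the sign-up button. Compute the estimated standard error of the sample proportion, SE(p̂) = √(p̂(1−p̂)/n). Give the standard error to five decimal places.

With x = 119 successes in n = 342, p̂ = 0.34795.
p̂(1−p̂) = 0.226881.
SE = √(0.226881/342) = 0.02576.

SE = 0.02576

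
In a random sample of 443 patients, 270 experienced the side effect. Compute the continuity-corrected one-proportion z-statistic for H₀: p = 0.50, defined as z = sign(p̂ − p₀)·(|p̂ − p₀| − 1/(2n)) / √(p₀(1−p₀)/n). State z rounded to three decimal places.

z = 4.561

p̂ = 270/443 = 0.60948. p̂ − p₀ = 0.109481.
Continuity correction 1/(2n) = 1/886 = 0.001129.
Corrected numerator: |0.109481| − 0.001129 = 0.108352.
SE₀ = √(0.50·0.50/443) = 0.023756.
z = +0.108352/0.023756 = 4.561.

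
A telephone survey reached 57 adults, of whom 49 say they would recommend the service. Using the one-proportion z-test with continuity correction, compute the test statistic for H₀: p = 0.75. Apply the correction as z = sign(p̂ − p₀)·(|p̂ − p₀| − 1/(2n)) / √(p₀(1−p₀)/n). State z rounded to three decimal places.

z = 1.759

With x = 49 successes in n = 57, p̂ = 0.85965. p̂ − p₀ = 0.109649.
Continuity correction 1/(2n) = 1/114 = 0.008772.
Corrected numerator: |0.109649| − 0.008772 = 0.100877.
Under H₀, SE = √(p₀(1−p₀)/n) = √(0.75·0.25/57) = √0.003289474 = 0.057354.
z = (+)0.100877/0.057354 = 1.759.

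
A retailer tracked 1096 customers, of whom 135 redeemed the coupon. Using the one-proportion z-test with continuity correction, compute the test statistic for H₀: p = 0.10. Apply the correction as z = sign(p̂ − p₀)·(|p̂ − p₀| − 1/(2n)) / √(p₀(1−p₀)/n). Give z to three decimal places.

The sample proportion is 135/1096 = 0.12318. p̂ − p₀ = 0.023175.
1/(2n) = 0.000456.
Corrected numerator: |0.023175| − 0.000456 = 0.022719.
Under H₀, SE = √(p₀(1−p₀)/n) = √(0.10·0.90/1096) = √0.000082117 = 0.009062.
z = (+)0.022719/0.009062 = 2.507.

z = 2.507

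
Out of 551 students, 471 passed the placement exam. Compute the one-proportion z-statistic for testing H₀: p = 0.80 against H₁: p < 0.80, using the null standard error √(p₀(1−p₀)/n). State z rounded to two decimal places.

z = 3.22

With x = 471 successes in n = 551, p̂ = 0.85481.
Null standard error: √(0.80·0.20/551) = √0.000290381 = 0.017041.
z = (p̂ − p₀)/SE = (0.85481 − 0.80)/0.017041 = 3.22.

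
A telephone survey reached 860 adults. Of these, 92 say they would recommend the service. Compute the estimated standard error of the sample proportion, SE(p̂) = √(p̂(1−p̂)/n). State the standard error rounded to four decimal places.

SE = 0.0105

With x = 92 successes in n = 860, p̂ = 0.10698.
p̂(1−p̂) = 0.095535.
SE = √(0.095535/860) = 0.0105.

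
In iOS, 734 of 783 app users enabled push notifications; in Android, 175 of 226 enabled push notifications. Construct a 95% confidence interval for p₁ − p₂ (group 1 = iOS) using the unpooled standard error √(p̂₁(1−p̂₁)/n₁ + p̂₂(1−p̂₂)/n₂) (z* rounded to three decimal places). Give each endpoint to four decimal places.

(0.1060, 0.2202)

p̂₁ = 0.93742, p̂₂ = 0.77434, so the observed difference is 0.16308.
SE = √(0.000074922 + 0.000773184) = √0.000848106 = 0.029122.
The 95% critical value is z* = 1.960. Margin = 1.960·0.029122 = 0.05708.
CI: 0.16308 ± 0.05708 = (0.1060, 0.2202).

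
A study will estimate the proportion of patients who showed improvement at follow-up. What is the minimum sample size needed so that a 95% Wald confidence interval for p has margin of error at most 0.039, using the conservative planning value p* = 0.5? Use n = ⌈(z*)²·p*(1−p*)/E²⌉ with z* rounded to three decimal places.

For 95% confidence, z* = 1.960.
p*(1−p*) = 0.50·0.50 = 0.2500.
(z*)²·p*(1−p*)/E² = 3.841600·0.2500/0.001521 = 631.427.
Rounding up, n = 632.

n = 632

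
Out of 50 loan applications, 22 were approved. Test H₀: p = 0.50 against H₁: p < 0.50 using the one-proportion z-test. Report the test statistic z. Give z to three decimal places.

p̂ = 22/50 = 0.44000.
SE₀ = √(0.50·0.50/50) = 0.070711.
Test statistic: z = -0.06000/0.070711 = -0.849.

z = -0.849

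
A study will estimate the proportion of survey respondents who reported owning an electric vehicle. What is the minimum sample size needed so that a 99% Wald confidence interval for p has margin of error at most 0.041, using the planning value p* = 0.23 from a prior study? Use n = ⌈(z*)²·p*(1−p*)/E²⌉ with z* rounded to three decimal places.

n = 700

z* = 2.576 at the 99% level.
p*(1−p*) = 0.23·0.77 = 0.1771.
(z*)²·p*(1−p*)/E² = 6.635776·0.1771/0.001681 = 699.105.
Rounding up, n = 700.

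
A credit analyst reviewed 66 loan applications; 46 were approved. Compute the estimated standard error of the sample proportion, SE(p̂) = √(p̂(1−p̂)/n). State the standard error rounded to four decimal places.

SE = 0.0566

p̂ = 46/66 = 0.69697.
p̂(1−p̂) = 0.211203.
SE = √(0.211203/66) = √0.003200045 = 0.0566.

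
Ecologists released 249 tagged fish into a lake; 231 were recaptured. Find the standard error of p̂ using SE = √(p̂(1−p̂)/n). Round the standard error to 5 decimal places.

SE = 0.01641

With x = 231 successes in n = 249, p̂ = 0.92771.
p̂(1−p̂) = 0.92771·0.07229 = 0.067064.
SE = √(0.067064/249) = √0.000269333 = 0.01641.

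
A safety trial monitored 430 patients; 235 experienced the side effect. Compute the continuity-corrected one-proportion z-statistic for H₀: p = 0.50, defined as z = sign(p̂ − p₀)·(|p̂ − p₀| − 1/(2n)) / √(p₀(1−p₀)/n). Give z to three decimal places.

The sample proportion is 235/430 = 0.54651. p̂ − p₀ = 0.046512.
1/(2n) = 0.001163.
Corrected numerator: |0.046512| − 0.001163 = 0.045349.
SE₀ = √(0.50·0.50/430) = 0.024112.
z = (+)0.045349/0.024112 = 1.881.

z = 1.881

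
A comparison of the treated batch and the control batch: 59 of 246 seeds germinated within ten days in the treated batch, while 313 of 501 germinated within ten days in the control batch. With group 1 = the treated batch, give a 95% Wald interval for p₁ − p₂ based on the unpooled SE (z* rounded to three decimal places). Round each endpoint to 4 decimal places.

p̂₁ = 0.23984, p̂₂ = 0.62475, so the observed difference is -0.38491.
Unpooled SE = √(p̂₁(1−p̂₁)/n₁ + p̂₂(1−p̂₂)/n₂) = √(0.000741120 + 0.000467939) = 0.034772.
The 95% critical value is z* = 1.960. Margin of error = 0.06815.
CI: -0.38491 ± 0.06815 = (-0.4531, -0.3168).

(-0.4531, -0.3168)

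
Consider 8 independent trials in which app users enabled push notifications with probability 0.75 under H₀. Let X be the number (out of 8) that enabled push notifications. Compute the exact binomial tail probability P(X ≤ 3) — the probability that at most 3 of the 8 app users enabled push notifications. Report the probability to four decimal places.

X ~ Binomial(n=8, p=0.75).
P(X ≤ 3) = C(8,0)·0.75^0·0.25^8 + C(8,1)·0.75^1·0.25^7 + C(8,2)·0.75^2·0.25^6 + C(8,3)·0.75^3·0.25^5.
= 0.000015 + 0.000366 + 0.003845 + 0.023071 = 0.0273.

P = 0.0273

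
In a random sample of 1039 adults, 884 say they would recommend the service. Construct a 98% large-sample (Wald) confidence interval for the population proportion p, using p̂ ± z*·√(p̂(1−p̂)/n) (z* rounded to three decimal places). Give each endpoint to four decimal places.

(0.8251, 0.8765)

With x = 884 successes in n = 1039, p̂ = 0.85082.
SE = √(p̂(1−p̂)/n) = √(0.126927/1039) = 0.011053.
z* = 2.326 at the 98% level.
Margin = 2.326·0.011053 = 0.02571.
CI: 0.85082 ± 0.02571 = (0.8251, 0.8765).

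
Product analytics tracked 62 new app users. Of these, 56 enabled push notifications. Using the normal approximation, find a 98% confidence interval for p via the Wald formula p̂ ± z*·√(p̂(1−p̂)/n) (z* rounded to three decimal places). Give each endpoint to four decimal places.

(0.8159, 0.9906)

With x = 56 successes in n = 62, p̂ = 0.90323.
Standard error of p̂: √(0.087409/62) = √0.001409822 = 0.037548.
The 98% critical value is z* = 2.326.
Margin of error: 2.326 × 0.037548 = 0.08734.
CI: 0.90323 ± 0.08734 = (0.8159, 0.9906).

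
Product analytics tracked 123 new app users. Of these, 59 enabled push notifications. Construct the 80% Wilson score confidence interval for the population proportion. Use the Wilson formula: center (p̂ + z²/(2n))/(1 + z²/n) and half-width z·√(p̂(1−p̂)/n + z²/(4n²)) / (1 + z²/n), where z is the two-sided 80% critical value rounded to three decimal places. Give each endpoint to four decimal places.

Here p̂ = 59/123 = 0.47967 and z = 1.282 (z² = 1.643524).
1 + z²/n = 1.013362.
Adjusted center: (0.47967 + z²/(2n))/1.013362 = 0.47994.
Radicand: p̂(1−p̂)/n + z²/(4n²) = 0.002029162 + 0.000027159 = 0.002056321.
Half-width = 1.282·√0.002056321/1.013362 = 0.05737.
CI: 0.47994 ± 0.05737 = (0.4226, 0.5373).

(0.4226, 0.5373)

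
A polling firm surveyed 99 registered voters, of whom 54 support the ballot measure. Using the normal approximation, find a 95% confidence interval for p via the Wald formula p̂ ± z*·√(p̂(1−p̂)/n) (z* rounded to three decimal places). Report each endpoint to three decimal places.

With x = 54 successes in n = 99, p̂ = 0.54545.
SE = √(p̂(1−p̂)/n) = √(0.247934/99) = 0.050044.
For 95% confidence, z* = 1.960.
Margin of error: 1.960 × 0.050044 = 0.09809.
CI: 0.54545 ± 0.09809 = (0.447, 0.644).

(0.447, 0.644)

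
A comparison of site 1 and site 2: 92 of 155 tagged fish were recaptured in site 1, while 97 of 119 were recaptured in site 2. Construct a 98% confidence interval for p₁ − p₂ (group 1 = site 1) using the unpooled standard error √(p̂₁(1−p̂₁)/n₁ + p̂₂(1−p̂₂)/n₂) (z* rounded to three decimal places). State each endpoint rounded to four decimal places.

p̂₁ = 0.59355, p̂₂ = 0.81513, so the observed difference is -0.22158.
Unpooled SE = √(p̂₁(1−p̂₁)/n₁ + p̂₂(1−p̂₂)/n₂) = √(0.001556443 + 0.001266349) = 0.053130.
z* = 2.326 at the 98% level. Margin = 2.326·0.053130 = 0.12358.
Interval: -0.22158 ± 0.12358 → (-0.3452, -0.0980).

(-0.3452, -0.0980)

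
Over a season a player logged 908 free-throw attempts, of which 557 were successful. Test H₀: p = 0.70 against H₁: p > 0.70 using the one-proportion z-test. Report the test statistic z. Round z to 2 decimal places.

z = -5.69

p̂ = 557/908 = 0.61344.
Null standard error: √(0.70·0.30/908) = √0.000231278 = 0.015208.
Test statistic: z = -0.08656/0.015208 = -5.69.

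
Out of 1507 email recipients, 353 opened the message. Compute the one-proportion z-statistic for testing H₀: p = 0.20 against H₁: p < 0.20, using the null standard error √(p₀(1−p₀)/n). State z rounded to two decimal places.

With x = 353 successes in n = 1507, p̂ = 0.23424.
Null standard error: √(0.20·0.80/1507) = √0.000106171 = 0.010304.
z = (0.23424 − 0.20)/0.010304 = 0.03424/0.010304 = 3.32.

z = 3.32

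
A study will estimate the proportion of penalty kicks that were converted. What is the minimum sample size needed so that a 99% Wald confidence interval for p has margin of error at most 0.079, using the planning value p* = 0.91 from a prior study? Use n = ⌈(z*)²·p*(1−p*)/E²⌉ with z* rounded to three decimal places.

The 99% critical value is z* = 2.576.
p*(1−p*) = 0.91·0.09 = 0.0819.
Required n before rounding: 6.635776 × 0.0819 / 0.079² = 87.081.
Rounding up, n = 88.

n = 88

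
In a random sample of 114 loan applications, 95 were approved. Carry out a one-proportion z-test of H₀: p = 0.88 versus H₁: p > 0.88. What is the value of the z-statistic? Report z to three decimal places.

z = -1.533

p̂ = 95/114 = 0.83333.
SE₀ = √(0.88·0.12/114) = 0.030435.
Test statistic: z = -0.04667/0.030435 = -1.533.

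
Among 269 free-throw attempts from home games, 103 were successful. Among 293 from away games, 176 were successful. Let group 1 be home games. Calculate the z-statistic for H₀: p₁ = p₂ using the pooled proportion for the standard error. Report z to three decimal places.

z = -5.158

Sample proportions: p̂₁ = 103/269 = 0.38290 and p̂₂ = 176/293 = 0.60068.
Pooled p̂ = (103+176)/(269+293) = 279/562 = 0.49644.
Pooled SE = √[0.2499873·0.00713044] ≈ 0.042220.
z = -0.21778/0.042220 = -5.158.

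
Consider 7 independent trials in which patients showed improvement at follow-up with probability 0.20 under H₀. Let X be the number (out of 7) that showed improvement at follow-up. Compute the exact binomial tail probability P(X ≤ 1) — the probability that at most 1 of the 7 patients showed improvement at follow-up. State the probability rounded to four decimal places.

P = 0.5767

X is binomial with n = 7 and p = 0.20.
P(X ≤ 1) = C(7,0)·0.20^0·0.80^7 + C(7,1)·0.20^1·0.80^6.
= 0.209715 + 0.367002 = 0.5767.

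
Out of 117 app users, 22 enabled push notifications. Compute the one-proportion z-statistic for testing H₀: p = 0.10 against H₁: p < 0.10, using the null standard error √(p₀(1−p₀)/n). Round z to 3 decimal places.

Sample proportion p̂ = 22/117 = 0.18803.
SE₀ = √(0.10·0.90/117) = 0.027735.
z = (p̂ − p₀)/SE = (0.18803 − 0.10)/0.027735 = 3.174.

z = 3.174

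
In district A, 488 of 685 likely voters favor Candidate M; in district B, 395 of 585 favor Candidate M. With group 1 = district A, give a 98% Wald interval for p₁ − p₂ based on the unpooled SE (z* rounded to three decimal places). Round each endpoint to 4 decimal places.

p̂₁ = 488/685 = 0.71241, p̂₂ = 395/585 = 0.67521; p̂₁ − p̂₂ = 0.03720.
Unpooled SE = √(p̂₁(1−p̂₁)/n₁ + p̂₂(1−p̂₂)/n₂) = √(0.000299099 + 0.000374872) = 0.025961.
The 98% critical value is z* = 2.326. Margin of error = 0.06039.
Interval: 0.03720 ± 0.06039 → (-0.0232, 0.0976).

(-0.0232, 0.0976)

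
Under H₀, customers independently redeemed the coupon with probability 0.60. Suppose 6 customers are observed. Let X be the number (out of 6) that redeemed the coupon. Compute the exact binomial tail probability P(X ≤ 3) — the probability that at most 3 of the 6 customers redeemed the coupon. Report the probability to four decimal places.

P = 0.4557

X ~ Binomial(n=6, p=0.60).
P(X ≤ 3) = C(6,0)·0.60^0·0.40^6 + C(6,1)·0.60^1·0.40^5 + C(6,2)·0.60^2·0.40^4 + C(6,3)·0.60^3·0.40^3.
= 0.004096 + 0.036864 + 0.138240 + 0.276480 = 0.4557.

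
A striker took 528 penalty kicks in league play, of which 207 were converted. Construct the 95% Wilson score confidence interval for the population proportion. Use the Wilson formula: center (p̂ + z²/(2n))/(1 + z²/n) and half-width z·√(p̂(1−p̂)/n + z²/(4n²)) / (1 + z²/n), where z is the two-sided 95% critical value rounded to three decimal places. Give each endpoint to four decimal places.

Here p̂ = 207/528 = 0.39205 and z = 1.960 (z² = 3.841600).
1 + z²/n = 1.007276.
Center = (0.39205 + 0.003638)/1.007276 = 0.39283.
Radicand: p̂(1−p̂)/n + z²/(4n²) = 0.000451413 + 0.000003445 = 0.000454858.
Half-width = z·√(radicand)/denom = 1.960·0.021327/1.007276 = 0.04150.
Interval: 0.39283 ± 0.04150 → (0.3513, 0.4343).

(0.3513, 0.4343)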